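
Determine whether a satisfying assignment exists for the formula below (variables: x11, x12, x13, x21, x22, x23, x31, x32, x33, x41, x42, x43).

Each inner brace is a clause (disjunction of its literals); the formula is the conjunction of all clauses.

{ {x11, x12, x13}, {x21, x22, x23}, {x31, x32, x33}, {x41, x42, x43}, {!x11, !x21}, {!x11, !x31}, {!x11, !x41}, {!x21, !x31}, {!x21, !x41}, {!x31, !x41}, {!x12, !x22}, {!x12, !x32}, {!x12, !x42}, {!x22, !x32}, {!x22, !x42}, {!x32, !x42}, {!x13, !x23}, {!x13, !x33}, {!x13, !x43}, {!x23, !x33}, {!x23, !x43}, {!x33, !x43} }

No

Suppose x11 = false.
Suppose x12 = true.
From the singleton clause (!x22), x22 = false.
From the singleton clause (!x32), x32 = false.
From the singleton clause (!x42), x42 = false.
Suppose x21 = true.
From the singleton clause (!x31), x31 = false.
From the singleton clause (x33), x33 = true.
From the singleton clause (!x41), x41 = false.
From the singleton clause (x43), x43 = true.
That conflicts with the unit clause (!x43).
So x21 must be the other value — set x21 = false.
From the singleton clause (x23), x23 = true.
From the singleton clause (!x13), x13 = false.
From the singleton clause (!x33), x33 = false.
From the singleton clause (x31), x31 = true.
From the singleton clause (!x41), x41 = false.
From the singleton clause (x43), x43 = true.
That conflicts with the unit clause (!x43).
Either choice for x21 ends in contradiction.
So x12 must be the other value — set x12 = false.
From the singleton clause (x13), x13 = true.
From the singleton clause (!x23), x23 = false.
From the singleton clause (!x33), x33 = false.
From the singleton clause (!x43), x43 = false.
Suppose x21 = true.
From the singleton clause (!x31), x31 = false.
From the singleton clause (x32), x32 = true.
From the singleton clause (!x41), x41 = false.
From the singleton clause (x42), x42 = true.
That conflicts with the unit clause (!x42).
So x21 must be the other value — set x21 = false.
From the singleton clause (x22), x22 = true.
From the singleton clause (!x32), x32 = false.
From the singleton clause (x31), x31 = true.
From the singleton clause (!x41), x41 = false.
From the singleton clause (x42), x42 = true.
That conflicts with the unit clause (!x42).
Either choice for x21 ends in contradiction.
Either choice for x12 ends in contradiction.
So x11 must be the other value — set x11 = true.
From the singleton clause (!x21), x21 = false.
From the singleton clause (!x31), x31 = false.
From the singleton clause (!x41), x41 = false.
Suppose x22 = true.
From the singleton clause (!x12), x12 = false.
From the singleton clause (!x32), x32 = false.
From the singleton clause (x33), x33 = true.
From the singleton clause (!x42), x42 = false.
From the singleton clause (x43), x43 = true.
That conflicts with the unit clause (!x43).
So x22 must be the other value — set x22 = false.
From the singleton clause (x23), x23 = true.
From the singleton clause (!x13), x13 = false.
From the singleton clause (!x33), x33 = false.
From the singleton clause (x32), x32 = true.
From the singleton clause (!x12), x12 = false.
From the singleton clause (!x42), x42 = false.
From the singleton clause (x43), x43 = true.
That conflicts with the unit clause (!x43).
Either choice for x22 ends in contradiction.
Either choice for x11 ends in contradiction.
No assignment satisfies every clause.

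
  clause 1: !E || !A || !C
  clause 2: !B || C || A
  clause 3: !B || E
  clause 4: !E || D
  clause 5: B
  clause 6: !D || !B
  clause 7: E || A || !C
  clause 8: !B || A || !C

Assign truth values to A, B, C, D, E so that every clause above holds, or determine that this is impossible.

The clause (B) is unit, so B = true.
The clause (E) is unit, so E = true.
The clause (D) is unit, so D = true.
But (!D) is also a unit clause — contradiction.

UNSATISFIABLE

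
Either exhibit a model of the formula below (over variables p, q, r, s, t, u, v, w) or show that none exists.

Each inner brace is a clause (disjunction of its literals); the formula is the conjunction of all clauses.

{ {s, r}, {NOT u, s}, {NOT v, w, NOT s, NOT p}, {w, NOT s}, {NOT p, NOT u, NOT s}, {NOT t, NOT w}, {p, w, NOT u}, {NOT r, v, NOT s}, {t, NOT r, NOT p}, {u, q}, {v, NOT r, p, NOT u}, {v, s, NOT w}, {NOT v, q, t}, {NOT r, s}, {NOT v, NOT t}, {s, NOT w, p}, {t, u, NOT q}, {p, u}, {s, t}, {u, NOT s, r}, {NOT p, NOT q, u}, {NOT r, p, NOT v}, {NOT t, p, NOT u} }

Suppose s = true.
The clause (w) is unit, so w = true.
The clause (NOT t) is unit, so t = false.
Suppose p = false.
The clause (u) is unit, so u = true.
Suppose r = false.
Suppose v = false.
All clauses hold; q can take either value.

p=false,  q=false,  r=false,  s=true,  t=false,  u=true,  v=false,  w=true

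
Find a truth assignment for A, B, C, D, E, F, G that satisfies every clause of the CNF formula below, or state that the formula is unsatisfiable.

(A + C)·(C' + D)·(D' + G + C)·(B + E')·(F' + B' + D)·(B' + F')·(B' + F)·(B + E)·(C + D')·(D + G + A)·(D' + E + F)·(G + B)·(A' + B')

UNSATISFIABLE

Branch on A: set A = 1.
(B') alone gives B = 0.
(E') alone gives E = 0.
That conflicts with the unit clause (E).
So A must be the other value — set A = 0.
(C) alone gives C = 1.
(D) alone gives D = 1.
Branch on B: set B = 1.
(F') alone gives F = 0.
That conflicts with the unit clause (F).
So B must be the other value — set B = 0.
(E') alone gives E = 0.
That conflicts with the unit clause (E).
Either choice for B ends in contradiction.
Either choice for A ends in contradiction.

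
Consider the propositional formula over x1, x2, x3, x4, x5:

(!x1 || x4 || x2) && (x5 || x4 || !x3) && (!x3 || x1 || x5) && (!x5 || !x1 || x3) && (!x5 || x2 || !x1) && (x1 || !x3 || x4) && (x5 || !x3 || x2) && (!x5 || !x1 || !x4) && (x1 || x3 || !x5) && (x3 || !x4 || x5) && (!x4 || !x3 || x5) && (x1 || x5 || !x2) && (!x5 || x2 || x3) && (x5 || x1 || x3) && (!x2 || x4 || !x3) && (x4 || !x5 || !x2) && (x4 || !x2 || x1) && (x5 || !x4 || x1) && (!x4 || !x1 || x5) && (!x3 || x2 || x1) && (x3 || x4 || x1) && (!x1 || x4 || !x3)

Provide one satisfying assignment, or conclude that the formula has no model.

x1=true,  x2=true,  x3=false,  x4=false,  x5=false

Suppose x1 = true.
Suppose x4 = false.
From the singleton clause (x2), x2 = true.
From the singleton clause (!x3), x3 = false.
From the singleton clause (!x5), x5 = false.
This assignment satisfies each clause.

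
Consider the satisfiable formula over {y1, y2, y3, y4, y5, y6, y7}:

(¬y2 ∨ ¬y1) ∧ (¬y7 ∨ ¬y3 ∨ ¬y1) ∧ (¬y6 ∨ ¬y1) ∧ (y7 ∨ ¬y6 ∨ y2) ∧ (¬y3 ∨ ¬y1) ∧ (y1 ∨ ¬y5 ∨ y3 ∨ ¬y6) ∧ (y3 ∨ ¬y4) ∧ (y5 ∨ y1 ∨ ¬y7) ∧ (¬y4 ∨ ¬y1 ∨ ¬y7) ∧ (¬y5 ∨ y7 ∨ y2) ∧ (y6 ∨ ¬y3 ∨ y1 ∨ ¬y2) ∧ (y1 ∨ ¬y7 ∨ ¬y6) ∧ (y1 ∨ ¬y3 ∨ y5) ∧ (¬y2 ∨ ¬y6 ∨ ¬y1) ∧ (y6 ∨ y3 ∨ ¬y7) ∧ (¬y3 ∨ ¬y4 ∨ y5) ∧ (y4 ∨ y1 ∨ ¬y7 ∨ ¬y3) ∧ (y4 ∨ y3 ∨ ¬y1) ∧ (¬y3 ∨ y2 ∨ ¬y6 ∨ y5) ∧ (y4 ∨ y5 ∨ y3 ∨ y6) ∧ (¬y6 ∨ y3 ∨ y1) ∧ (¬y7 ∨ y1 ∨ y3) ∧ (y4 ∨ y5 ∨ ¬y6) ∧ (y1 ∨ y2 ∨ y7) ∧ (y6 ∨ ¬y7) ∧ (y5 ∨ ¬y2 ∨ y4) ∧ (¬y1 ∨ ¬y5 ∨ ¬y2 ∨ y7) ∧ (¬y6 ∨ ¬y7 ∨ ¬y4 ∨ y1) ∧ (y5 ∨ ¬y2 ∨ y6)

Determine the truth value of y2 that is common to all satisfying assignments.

Suppose y2 = False.
Branch on y6: set y6 = False.
Unit clause (¬y7) forces y7 = False.
Unit clause (¬y5) forces y5 = False.
Unit clause (y1) forces y1 = True.
Unit clause (¬y3) forces y3 = False.
Unit clause (¬y4) forces y4 = False.
That conflicts with the unit clause (y4).
That branch fails; take y6 = True instead.
Unit clause (¬y1) forces y1 = False.
Unit clause (y7) forces y7 = True.
That conflicts with the unit clause (¬y7).
Both values of y6 lead to a conflict.
So every satisfying assignment has y2 = True.

True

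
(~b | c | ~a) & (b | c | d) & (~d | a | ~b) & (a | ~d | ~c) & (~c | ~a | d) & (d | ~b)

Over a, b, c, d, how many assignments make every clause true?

5

There are 2^4 = 16 truth assignments over (a, b, c, d).
Check each against the 6 clauses (columns in the order a, b, c, d):
  F F F F  ✗ fails (b | c | d)
  F F F T  ✓ satisfies all
  F F T F  ✓ satisfies all
  F F T T  ✗ fails (a | ~d | ~c)
  F T F F  ✗ fails (d | ~b)
  F T F T  ✗ fails (~d | a | ~b)
  F T T F  ✗ fails (d | ~b)
  F T T T  ✗ fails (~d | a | ~b)
  T F F F  ✗ fails (b | c | d)
  T F F T  ✓ satisfies all
  T F T F  ✗ fails (~c | ~a | d)
  T F T T  ✓ satisfies all
  T T F F  ✗ fails (~b | c | ~a)
  T T F T  ✗ fails (~b | c | ~a)
  T T T F  ✗ fails (~c | ~a | d)
  T T T T  ✓ satisfies all
5 of the 16 rows are models.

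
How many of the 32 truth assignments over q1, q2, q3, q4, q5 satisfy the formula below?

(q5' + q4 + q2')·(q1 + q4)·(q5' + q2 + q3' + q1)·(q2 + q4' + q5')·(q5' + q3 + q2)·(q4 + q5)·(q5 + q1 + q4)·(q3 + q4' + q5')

11

There are 2^5 = 32 truth assignments over (q1, q2, q3, q4, q5).
Split on q1. With q1 = 1, the clauses containing q1 are satisfied and q1' drops from the rest; 6 of the 2^4 = 16 assignments to the other variables satisfy what remains.
With q1 = 0, by the same count on the reduced clause set, 5 assignments work.
Total: 6 + 5 = 11.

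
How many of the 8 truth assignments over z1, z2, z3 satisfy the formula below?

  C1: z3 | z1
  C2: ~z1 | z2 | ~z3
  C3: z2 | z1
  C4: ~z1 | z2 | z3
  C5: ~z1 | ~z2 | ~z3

There are 2^3 = 8 truth assignments over (z1, z2, z3).
Check each against the 5 clauses (columns in the order z1, z2, z3):
  F F F  ✗ fails (z3 | z1)
  F F T  ✗ fails (z2 | z1)
  F T F  ✗ fails (z3 | z1)
  F T T  ✓ satisfies all
  T F F  ✗ fails (~z1 | z2 | z3)
  T F T  ✗ fails (~z1 | z2 | ~z3)
  T T F  ✓ satisfies all
  T T T  ✗ fails (~z1 | ~z2 | ~z3)
2 of the 8 rows are models.

2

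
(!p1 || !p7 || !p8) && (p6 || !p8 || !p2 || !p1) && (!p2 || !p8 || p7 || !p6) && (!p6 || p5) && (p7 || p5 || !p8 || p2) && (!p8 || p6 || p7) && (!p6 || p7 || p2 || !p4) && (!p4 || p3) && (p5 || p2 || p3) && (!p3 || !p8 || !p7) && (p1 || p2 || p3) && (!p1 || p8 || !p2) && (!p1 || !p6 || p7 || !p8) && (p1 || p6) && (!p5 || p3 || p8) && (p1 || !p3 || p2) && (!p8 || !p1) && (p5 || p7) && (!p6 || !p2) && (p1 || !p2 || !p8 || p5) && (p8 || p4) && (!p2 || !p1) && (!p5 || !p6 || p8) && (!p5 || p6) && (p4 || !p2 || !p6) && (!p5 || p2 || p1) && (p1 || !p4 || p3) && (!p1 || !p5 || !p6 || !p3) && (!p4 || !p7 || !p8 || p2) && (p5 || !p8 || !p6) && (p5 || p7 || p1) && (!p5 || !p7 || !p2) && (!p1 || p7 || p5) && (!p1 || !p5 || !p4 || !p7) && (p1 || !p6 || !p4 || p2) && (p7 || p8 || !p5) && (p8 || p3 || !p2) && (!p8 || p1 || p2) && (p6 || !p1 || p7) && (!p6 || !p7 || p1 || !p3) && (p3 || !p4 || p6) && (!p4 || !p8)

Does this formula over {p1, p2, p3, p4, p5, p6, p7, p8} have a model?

Yes, satisfiable

Suppose p6 = false.
From the singleton clause (p1), p1 = true.
From the singleton clause (!p8), p8 = false.
From the singleton clause (!p2), p2 = false.
From the singleton clause (p4), p4 = true.
From the singleton clause (p3), p3 = true.
From the singleton clause (!p5), p5 = false.
From the singleton clause (p7), p7 = true.
All clauses are satisfied.
A satisfying assignment: p1=true,  p2=false,  p3=true,  p4=true,  p5=false,  p6=false,  p7=true,  p8=false.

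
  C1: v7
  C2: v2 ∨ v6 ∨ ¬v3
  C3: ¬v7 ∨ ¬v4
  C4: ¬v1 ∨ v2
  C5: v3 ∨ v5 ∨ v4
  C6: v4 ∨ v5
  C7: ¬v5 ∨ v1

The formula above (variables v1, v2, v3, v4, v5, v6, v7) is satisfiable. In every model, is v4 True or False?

False

Suppose v4 = True.
(v7) alone gives v7 = True.
But (¬v7) is also a unit clause — contradiction.
So every satisfying assignment has v4 = False.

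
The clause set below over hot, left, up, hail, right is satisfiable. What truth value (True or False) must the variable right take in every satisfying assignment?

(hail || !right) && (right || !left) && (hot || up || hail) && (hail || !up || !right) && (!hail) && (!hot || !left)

Suppose right = true.
From the singleton clause (hail), hail = true.
That conflicts with the unit clause (!hail).
So every satisfying assignment has right = False.

False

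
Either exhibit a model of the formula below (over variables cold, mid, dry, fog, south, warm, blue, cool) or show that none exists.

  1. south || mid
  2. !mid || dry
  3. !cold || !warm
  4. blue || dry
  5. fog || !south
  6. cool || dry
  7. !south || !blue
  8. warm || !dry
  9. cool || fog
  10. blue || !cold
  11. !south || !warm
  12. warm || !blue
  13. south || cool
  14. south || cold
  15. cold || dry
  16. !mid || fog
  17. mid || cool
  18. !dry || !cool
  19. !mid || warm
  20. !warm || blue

Try south = true.
The clause (fog) is unit, so fog = true.
The clause (!blue) is unit, so blue = false.
The clause (dry) is unit, so dry = true.
The clause (warm) is unit, so warm = true.
Now (!warm) is unsatisfied and unit — conflict.
So south must be the other value — set south = false.
The clause (mid) is unit, so mid = true.
The clause (dry) is unit, so dry = true.
The clause (warm) is unit, so warm = true.
The clause (!cold) is unit, so cold = false.
Now (cold) is unsatisfied and unit — conflict.
Neither south = true nor south = false works.

UNSATISFIABLE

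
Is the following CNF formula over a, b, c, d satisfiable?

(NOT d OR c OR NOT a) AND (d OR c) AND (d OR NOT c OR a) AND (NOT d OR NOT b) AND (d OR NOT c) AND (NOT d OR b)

Case d = true:
(NOT b) alone gives b = false.
Now (b) is unsatisfied and unit — conflict.
Backtrack on d: now try d = false.
(c) alone gives c = true.
Now (NOT c) is unsatisfied and unit — conflict.
Neither d = true nor d = false works.
No assignment satisfies every clause.

No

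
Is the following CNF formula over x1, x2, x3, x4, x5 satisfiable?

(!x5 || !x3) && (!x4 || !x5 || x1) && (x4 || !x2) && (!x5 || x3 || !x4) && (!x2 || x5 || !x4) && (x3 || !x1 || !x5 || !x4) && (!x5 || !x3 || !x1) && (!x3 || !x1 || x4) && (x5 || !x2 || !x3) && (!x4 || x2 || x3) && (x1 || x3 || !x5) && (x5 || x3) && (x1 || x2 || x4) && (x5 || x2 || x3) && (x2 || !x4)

Yes

Case x5 = true:
The clause (!x3) is unit, so x3 = false.
The clause (!x4) is unit, so x4 = false.
The clause (!x2) is unit, so x2 = false.
The clause (x1) is unit, so x1 = true.
All clauses are satisfied.
A satisfying assignment: x1 ↦ true, x2 ↦ false, x3 ↦ false, x4 ↦ false, x5 ↦ true.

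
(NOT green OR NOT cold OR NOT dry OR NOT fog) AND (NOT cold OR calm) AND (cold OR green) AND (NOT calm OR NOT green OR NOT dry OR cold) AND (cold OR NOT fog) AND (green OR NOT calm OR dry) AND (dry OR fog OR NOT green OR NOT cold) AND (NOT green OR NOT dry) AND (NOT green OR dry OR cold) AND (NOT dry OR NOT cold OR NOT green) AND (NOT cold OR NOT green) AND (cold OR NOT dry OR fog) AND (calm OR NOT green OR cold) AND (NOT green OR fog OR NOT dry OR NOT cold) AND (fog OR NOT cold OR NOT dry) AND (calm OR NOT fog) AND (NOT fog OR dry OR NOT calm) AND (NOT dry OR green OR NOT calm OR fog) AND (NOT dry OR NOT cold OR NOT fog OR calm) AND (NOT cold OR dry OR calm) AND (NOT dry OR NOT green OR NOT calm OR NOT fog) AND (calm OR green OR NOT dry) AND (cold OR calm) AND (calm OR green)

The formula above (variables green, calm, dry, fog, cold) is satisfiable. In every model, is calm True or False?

Suppose calm = false.
(NOT cold) alone gives cold = false.
Now (cold) is unsatisfied and unit — conflict.
So every satisfying assignment has calm = True.

True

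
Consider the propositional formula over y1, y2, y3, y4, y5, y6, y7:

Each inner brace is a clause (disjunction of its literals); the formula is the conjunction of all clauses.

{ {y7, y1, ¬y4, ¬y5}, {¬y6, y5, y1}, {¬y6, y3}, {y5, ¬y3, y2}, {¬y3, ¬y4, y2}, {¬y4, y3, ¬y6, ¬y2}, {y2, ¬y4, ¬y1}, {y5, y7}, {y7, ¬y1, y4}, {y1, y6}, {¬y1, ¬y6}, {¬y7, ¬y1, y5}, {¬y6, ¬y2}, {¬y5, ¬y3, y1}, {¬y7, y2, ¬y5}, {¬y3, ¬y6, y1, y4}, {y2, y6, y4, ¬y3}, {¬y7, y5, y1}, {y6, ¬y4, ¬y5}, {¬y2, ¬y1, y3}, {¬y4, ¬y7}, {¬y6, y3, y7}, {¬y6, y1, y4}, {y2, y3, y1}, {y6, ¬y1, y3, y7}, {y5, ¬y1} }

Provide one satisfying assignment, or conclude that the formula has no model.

Case y6 = False:
The clause (y1) is unit, so y1 = True.
The clause (y5) is unit, so y5 = True.
The clause (¬y4) is unit, so y4 = False.
The clause (y7) is unit, so y7 = True.
The clause (y2) is unit, so y2 = True.
The clause (y3) is unit, so y3 = True.
All clauses are satisfied.

y1: True; y2: True; y3: True; y4: False; y5: True; y6: False; y7: True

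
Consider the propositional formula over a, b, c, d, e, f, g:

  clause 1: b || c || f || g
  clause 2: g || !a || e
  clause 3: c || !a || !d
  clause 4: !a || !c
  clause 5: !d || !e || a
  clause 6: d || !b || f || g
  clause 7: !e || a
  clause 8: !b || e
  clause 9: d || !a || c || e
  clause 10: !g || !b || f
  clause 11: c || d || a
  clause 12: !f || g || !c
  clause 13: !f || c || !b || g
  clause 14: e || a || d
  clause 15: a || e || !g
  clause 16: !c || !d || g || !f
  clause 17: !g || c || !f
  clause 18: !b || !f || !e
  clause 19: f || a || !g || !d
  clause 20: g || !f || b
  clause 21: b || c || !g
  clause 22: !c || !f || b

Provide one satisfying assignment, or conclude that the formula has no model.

a ↦ false; b ↦ false; c ↦ true; d ↦ true; e ↦ false; f ↦ false; g ↦ false

Try a = false.
From the singleton clause (!e), e = false.
From the singleton clause (!b), b = false.
From the singleton clause (d), d = true.
From the singleton clause (!g), g = false.
From the singleton clause (!f), f = false.
From the singleton clause (c), c = true.
Every clause now holds.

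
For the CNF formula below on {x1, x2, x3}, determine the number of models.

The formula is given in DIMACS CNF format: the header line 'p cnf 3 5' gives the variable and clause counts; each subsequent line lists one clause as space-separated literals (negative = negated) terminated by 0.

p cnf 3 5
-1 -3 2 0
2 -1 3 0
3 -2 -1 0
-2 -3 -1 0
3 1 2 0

3

There are 2^3 = 8 truth assignments over (x1, x2, x3).
Split on x1. With x1 = True, the clauses containing x1 are satisfied and ¬x1 drops from the rest; 0 of the 2^2 = 4 assignments to the other variables satisfy what remains.
With x1 = False, by the same count on the reduced clause set, 3 assignments work.
Total: 0 + 3 = 3.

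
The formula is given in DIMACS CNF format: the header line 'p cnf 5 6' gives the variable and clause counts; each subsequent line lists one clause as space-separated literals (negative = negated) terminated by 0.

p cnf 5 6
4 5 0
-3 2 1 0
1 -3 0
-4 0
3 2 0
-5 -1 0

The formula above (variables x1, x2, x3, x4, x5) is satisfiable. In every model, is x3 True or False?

Suppose x3 = True.
Unit clause (x1) forces x1 = True.
Unit clause (¬x4) forces x4 = False.
Unit clause (x5) forces x5 = True.
But (¬x5) is also a unit clause — contradiction.
So every satisfying assignment has x3 = False.

False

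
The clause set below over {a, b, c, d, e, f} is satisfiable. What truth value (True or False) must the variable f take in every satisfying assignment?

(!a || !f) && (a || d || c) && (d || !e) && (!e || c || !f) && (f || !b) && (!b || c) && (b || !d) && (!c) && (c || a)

Suppose f = true.
(!a) alone gives a = false.
(!c) alone gives c = false.
But (c) is also a unit clause — contradiction.
So every satisfying assignment has f = False.

False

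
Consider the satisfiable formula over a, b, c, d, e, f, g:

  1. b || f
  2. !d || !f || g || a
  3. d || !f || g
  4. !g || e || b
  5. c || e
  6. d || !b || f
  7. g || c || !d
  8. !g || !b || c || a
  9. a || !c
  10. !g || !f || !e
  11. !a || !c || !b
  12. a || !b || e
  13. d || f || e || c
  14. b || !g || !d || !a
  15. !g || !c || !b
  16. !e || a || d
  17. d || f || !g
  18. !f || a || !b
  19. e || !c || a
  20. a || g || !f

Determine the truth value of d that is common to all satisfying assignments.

True

Suppose d = false.
Try b = true.
The clause (f) is unit, so f = true.
The clause (g) is unit, so g = true.
The clause (!e) is unit, so e = false.
The clause (c) is unit, so c = true.
Now (!c) is unsatisfied and unit — conflict.
Backtrack on b: now try b = false.
The clause (f) is unit, so f = true.
The clause (g) is unit, so g = true.
The clause (e) is unit, so e = true.
Now (!e) is unsatisfied and unit — conflict.
Both values of b lead to a conflict.
So every satisfying assignment has d = True.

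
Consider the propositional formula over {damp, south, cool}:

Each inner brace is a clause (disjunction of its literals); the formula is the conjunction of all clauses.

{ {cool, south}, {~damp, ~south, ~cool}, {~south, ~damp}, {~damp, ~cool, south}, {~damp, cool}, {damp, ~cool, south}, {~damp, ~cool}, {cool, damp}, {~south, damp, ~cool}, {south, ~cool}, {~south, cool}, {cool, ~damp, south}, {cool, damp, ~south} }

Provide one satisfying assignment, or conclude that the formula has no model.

UNSATISFIABLE

Case cool = 1:
Unit clause (~damp) forces damp = 0.
Unit clause (south) forces south = 1.
But (~south) is also a unit clause — contradiction.
So cool must be the other value — set cool = 0.
Unit clause (south) forces south = 1.
But (~south) is also a unit clause — contradiction.
Either choice for cool ends in contradiction.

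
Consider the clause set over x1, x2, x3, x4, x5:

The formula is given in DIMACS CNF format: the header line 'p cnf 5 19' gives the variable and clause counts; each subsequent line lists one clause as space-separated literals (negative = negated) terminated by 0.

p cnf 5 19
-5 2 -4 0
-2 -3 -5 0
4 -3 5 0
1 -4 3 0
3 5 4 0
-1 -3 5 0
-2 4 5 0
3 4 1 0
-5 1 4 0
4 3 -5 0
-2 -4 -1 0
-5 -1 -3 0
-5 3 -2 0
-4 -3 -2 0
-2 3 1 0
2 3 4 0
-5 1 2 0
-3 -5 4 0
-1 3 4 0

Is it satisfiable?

Satisfiable

Try x5 = False.
Try x4 = True.
Try x1 = False.
From the singleton clause (x3), x3 = True.
From the singleton clause (¬x2), x2 = False.
Every clause now holds.
A satisfying assignment: x1: False, x2: False, x3: True, x4: True, x5: False.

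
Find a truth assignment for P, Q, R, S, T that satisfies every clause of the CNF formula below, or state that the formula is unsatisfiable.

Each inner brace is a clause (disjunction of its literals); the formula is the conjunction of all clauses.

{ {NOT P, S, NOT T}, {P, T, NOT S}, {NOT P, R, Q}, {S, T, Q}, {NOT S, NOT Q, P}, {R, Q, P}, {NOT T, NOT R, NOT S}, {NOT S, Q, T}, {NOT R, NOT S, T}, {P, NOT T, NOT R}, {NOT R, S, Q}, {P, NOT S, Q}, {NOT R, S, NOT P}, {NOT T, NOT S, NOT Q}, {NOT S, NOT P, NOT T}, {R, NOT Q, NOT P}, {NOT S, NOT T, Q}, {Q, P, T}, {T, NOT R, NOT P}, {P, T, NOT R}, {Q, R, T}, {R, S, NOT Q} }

Case P = false:
Case T = true:
(NOT R) alone gives R = false.
(Q) alone gives Q = true.
(NOT S) alone gives S = false.
Now (S) is unsatisfied and unit — conflict.
Undo T and try T = false.
(NOT S) alone gives S = false.
(Q) alone gives Q = true.
(NOT R) alone gives R = false.
Now (R) is unsatisfied and unit — conflict.
Both values of T lead to a conflict.
Undo P and try P = true.
Case S = true:
(NOT T) alone gives T = false.
(Q) alone gives Q = true.
(NOT R) alone gives R = false.
Now (R) is unsatisfied and unit — conflict.
Undo S and try S = false.
(NOT T) alone gives T = false.
(Q) alone gives Q = true.
(NOT R) alone gives R = false.
Now (R) is unsatisfied and unit — conflict.
Both values of S lead to a conflict.
Both values of P lead to a conflict.

UNSATISFIABLE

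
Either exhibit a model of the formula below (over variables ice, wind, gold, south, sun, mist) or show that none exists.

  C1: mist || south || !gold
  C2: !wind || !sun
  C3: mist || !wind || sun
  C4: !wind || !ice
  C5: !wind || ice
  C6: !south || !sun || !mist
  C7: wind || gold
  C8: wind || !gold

Branch on wind: set wind = false.
The clause (gold) is unit, so gold = true.
That conflicts with the unit clause (!gold).
So wind must be the other value — set wind = true.
The clause (!sun) is unit, so sun = false.
The clause (mist) is unit, so mist = true.
The clause (!ice) is unit, so ice = false.
That conflicts with the unit clause (ice).
Neither wind = true nor wind = false works.

UNSATISFIABLE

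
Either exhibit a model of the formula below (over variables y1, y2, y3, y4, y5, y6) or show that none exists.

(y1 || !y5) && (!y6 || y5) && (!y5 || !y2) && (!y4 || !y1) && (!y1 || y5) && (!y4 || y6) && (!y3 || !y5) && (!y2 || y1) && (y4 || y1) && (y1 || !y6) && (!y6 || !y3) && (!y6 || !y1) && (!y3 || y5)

y1=true,  y2=false,  y3=false,  y4=false,  y5=true,  y6=false

Branch on y1: set y1 = true.
The clause (!y4) is unit, so y4 = false.
The clause (y5) is unit, so y5 = true.
The clause (!y2) is unit, so y2 = false.
The clause (!y3) is unit, so y3 = false.
The clause (!y6) is unit, so y6 = false.
Every clause now holds.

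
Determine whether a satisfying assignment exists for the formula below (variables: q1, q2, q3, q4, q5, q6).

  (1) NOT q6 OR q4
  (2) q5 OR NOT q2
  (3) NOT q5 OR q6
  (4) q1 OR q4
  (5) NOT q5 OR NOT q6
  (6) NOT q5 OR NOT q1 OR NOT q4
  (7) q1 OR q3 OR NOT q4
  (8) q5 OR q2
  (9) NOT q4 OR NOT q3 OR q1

No, unsatisfiable

Branch on q6: set q6 = false.
(NOT q5) alone gives q5 = false.
(NOT q2) alone gives q2 = false.
Now (q2) is unsatisfied and unit — conflict.
That branch fails; take q6 = true instead.
(q4) alone gives q4 = true.
(NOT q5) alone gives q5 = false.
(NOT q2) alone gives q2 = false.
Now (q2) is unsatisfied and unit — conflict.
Neither q6 = true nor q6 = false works.
No assignment satisfies every clause.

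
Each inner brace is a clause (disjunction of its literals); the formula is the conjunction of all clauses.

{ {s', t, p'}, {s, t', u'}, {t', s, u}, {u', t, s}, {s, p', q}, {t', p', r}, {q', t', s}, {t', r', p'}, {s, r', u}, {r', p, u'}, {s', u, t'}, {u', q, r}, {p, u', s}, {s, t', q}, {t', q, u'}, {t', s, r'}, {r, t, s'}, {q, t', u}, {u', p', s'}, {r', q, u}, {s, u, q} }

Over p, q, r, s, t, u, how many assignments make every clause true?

4

There are 2^6 = 64 truth assignments over (p, q, r, s, t, u).
Split on r. With r = 1, the clauses containing r are satisfied and r' drops from the rest; 1 of the 2^5 = 32 assignments to the other variables satisfy what remains.
With r = 0, by the same count on the reduced clause set, 3 assignments work.
Total: 1 + 3 = 4.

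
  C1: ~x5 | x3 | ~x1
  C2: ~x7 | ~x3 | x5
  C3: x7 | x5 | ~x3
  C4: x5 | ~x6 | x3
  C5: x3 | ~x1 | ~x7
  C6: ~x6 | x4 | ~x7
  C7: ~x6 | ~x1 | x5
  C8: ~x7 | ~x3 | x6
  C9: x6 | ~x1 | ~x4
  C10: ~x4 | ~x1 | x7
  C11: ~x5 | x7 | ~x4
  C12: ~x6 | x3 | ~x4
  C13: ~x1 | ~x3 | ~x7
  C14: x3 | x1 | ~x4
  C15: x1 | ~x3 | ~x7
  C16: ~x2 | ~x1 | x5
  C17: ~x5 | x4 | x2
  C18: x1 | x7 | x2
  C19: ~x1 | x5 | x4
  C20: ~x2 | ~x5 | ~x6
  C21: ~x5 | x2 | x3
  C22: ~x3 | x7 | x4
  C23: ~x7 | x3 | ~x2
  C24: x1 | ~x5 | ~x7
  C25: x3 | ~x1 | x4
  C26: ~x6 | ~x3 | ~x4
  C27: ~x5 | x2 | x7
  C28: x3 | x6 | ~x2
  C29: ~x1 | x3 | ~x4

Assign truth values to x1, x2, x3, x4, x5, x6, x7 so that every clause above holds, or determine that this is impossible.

x1 ↦ 0, x2 ↦ 0, x3 ↦ 0, x4 ↦ 0, x5 ↦ 0, x6 ↦ 0, x7 ↦ 1

Case x5 = 0:
Case x7 = 1:
From the singleton clause (~x3), x3 = 0.
From the singleton clause (~x6), x6 = 0.
From the singleton clause (~x1), x1 = 0.
From the singleton clause (~x4), x4 = 0.
From the singleton clause (~x2), x2 = 0.
Every clause now holds.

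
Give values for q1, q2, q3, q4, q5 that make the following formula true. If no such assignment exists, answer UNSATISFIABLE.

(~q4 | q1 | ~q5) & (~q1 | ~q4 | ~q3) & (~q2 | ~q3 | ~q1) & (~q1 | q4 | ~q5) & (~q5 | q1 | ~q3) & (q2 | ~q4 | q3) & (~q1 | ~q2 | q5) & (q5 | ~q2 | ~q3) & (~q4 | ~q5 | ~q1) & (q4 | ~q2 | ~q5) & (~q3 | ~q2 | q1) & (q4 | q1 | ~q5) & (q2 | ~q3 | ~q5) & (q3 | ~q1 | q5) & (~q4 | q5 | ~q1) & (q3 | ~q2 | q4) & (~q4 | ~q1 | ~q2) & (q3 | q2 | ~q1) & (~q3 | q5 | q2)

Branch on q4: set q4 = 1.
Branch on q1: set q1 = 0.
From the singleton clause (~q5), q5 = 0.
Branch on q2: set q2 = 1.
From the singleton clause (~q3), q3 = 0.
This assignment satisfies each clause.

q1: 0,  q2: 1,  q3: 0,  q4: 1,  q5: 0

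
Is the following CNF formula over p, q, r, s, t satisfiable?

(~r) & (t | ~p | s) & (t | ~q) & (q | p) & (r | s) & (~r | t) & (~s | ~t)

Yes, satisfiable

Unit clause (~r) forces r = 0.
Unit clause (s) forces s = 1.
Unit clause (~t) forces t = 0.
Unit clause (~q) forces q = 0.
Unit clause (p) forces p = 1.
All clauses are satisfied.
A satisfying assignment: p=1, q=0, r=0, s=1, t=0.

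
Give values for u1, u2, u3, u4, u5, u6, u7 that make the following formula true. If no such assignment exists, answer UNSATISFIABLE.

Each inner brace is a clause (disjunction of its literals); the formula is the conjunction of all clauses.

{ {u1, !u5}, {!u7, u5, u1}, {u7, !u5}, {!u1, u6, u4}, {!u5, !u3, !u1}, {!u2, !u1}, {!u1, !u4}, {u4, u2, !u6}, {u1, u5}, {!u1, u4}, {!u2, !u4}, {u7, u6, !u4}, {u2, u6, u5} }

Try u1 = true.
The clause (!u2) is unit, so u2 = false.
The clause (!u4) is unit, so u4 = false.
But (u4) is also a unit clause — contradiction.
So u1 must be the other value — set u1 = false.
The clause (!u5) is unit, so u5 = false.
But (u5) is also a unit clause — contradiction.
Either choice for u1 ends in contradiction.

UNSATISFIABLE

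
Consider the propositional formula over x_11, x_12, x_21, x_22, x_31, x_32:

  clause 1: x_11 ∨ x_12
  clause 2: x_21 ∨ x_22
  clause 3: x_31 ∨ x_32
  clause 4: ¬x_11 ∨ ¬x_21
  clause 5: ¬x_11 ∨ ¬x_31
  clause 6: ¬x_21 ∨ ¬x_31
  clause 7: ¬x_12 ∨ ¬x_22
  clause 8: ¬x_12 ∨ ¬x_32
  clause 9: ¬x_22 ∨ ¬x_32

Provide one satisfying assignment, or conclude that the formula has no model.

UNSATISFIABLE

Try x_11 = True.
Unit clause (¬x_21) forces x_21 = False.
Unit clause (x_22) forces x_22 = True.
Unit clause (¬x_31) forces x_31 = False.
Unit clause (x_32) forces x_32 = True.
But (¬x_32) is also a unit clause — contradiction.
So x_11 must be the other value — set x_11 = False.
Unit clause (x_12) forces x_12 = True.
Unit clause (¬x_22) forces x_22 = False.
Unit clause (x_21) forces x_21 = True.
Unit clause (¬x_31) forces x_31 = False.
Unit clause (x_32) forces x_32 = True.
But (¬x_32) is also a unit clause — contradiction.
Either choice for x_11 ends in contradiction.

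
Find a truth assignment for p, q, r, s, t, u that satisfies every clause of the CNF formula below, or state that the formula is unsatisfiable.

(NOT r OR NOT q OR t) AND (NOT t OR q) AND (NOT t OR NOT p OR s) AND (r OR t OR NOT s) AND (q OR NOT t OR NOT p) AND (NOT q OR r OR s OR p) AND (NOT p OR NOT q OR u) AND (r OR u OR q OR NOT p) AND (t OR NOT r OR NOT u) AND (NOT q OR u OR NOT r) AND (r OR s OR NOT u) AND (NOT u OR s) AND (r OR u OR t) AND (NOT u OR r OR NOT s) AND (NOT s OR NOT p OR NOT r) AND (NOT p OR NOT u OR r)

Try t = false.
Try r = true.
The clause (NOT q) is unit, so q = false.
The clause (NOT u) is unit, so u = false.
Try s = true.
The clause (NOT p) is unit, so p = false.
All clauses are satisfied.

p: false; q: false; r: true; s: true; t: false; u: false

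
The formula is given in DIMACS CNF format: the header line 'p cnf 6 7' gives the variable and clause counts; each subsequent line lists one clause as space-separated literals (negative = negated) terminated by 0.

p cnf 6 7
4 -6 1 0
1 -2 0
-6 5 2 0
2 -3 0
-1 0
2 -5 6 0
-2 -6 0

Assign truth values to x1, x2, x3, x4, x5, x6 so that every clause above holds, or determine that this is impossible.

(¬x1) alone gives x1 = False.
(¬x2) alone gives x2 = False.
(¬x3) alone gives x3 = False.
Branch on x4: set x4 = True.
Branch on x6: set x6 = True.
(x5) alone gives x5 = True.
Every clause now holds.

x1: False,  x2: False,  x3: False,  x4: True,  x5: True,  x6: True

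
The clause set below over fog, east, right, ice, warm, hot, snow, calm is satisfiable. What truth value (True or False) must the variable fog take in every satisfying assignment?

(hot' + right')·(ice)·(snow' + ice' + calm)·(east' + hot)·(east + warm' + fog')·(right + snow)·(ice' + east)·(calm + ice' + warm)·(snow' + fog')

False

Suppose fog = 1.
The clause (ice) is unit, so ice = 1.
The clause (east) is unit, so east = 1.
The clause (hot) is unit, so hot = 1.
The clause (right') is unit, so right = 0.
The clause (snow) is unit, so snow = 1.
That conflicts with the unit clause (snow').
So every satisfying assignment has fog = False.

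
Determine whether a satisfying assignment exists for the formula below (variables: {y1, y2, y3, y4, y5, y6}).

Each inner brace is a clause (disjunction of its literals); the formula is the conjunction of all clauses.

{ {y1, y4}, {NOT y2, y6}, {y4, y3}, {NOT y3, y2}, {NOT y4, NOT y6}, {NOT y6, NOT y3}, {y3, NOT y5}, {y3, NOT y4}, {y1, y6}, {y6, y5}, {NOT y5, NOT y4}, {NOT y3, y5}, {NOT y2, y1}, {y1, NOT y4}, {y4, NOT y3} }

Case y1 = true:
Case y2 = false:
The clause (NOT y3) is unit, so y3 = false.
The clause (y4) is unit, so y4 = true.
Now (NOT y4) is unsatisfied and unit — conflict.
Backtrack on y2: now try y2 = true.
The clause (y6) is unit, so y6 = true.
The clause (NOT y4) is unit, so y4 = false.
The clause (y3) is unit, so y3 = true.
Now (NOT y3) is unsatisfied and unit — conflict.
Neither y2 = true nor y2 = false works.
Backtrack on y1: now try y1 = false.
The clause (y4) is unit, so y4 = true.
Now (NOT y4) is unsatisfied and unit — conflict.
Neither y1 = true nor y1 = false works.
No assignment satisfies every clause.

No, unsatisfiable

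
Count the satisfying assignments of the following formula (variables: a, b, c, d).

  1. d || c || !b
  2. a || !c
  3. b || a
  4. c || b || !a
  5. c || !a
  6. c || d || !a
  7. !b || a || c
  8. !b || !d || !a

3

There are 2^4 = 16 truth assignments over (a, b, c, d).
Check each against the 8 clauses (columns in the order a, b, c, d):
  F F F F  ✗ fails (b || a)
  F F F T  ✗ fails (b || a)
  F F T F  ✗ fails (a || !c)
  F F T T  ✗ fails (a || !c)
  F T F F  ✗ fails (d || c || !b)
  F T F T  ✗ fails (!b || a || c)
  F T T F  ✗ fails (a || !c)
  F T T T  ✗ fails (a || !c)
  T F F F  ✗ fails (c || b || !a)
  T F F T  ✗ fails (c || b || !a)
  T F T F  ✓ satisfies all
  T F T T  ✓ satisfies all
  T T F F  ✗ fails (d || c || !b)
  T T F T  ✗ fails (c || !a)
  T T T F  ✓ satisfies all
  T T T T  ✗ fails (!b || !d || !a)
3 of the 16 rows are models.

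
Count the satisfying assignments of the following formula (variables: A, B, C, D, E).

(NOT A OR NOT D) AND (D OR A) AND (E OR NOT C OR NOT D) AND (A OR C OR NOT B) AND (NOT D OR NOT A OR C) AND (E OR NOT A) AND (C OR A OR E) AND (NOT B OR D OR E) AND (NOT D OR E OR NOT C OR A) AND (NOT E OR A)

There are 2^5 = 32 truth assignments over (A, B, C, D, E).
Split on A. With A = true, the clauses containing A are satisfied and NOT A drops from the rest; 4 of the 2^4 = 16 assignments to the other variables satisfy what remains.
With A = false, by the same count on the reduced clause set, 0 assignments work.
Total: 4 + 0 = 4.

4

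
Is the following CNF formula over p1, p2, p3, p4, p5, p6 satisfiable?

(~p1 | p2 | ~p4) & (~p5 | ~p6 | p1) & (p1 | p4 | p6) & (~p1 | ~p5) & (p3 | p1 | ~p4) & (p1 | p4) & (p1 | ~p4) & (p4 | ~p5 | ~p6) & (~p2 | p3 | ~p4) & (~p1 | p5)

Try p1 = 0.
From the singleton clause (p4), p4 = 1.
That conflicts with the unit clause (~p4).
Undo p1 and try p1 = 1.
From the singleton clause (~p5), p5 = 0.
That conflicts with the unit clause (p5).
Neither p1 = 1 nor p1 = 0 works.
No assignment satisfies every clause.

No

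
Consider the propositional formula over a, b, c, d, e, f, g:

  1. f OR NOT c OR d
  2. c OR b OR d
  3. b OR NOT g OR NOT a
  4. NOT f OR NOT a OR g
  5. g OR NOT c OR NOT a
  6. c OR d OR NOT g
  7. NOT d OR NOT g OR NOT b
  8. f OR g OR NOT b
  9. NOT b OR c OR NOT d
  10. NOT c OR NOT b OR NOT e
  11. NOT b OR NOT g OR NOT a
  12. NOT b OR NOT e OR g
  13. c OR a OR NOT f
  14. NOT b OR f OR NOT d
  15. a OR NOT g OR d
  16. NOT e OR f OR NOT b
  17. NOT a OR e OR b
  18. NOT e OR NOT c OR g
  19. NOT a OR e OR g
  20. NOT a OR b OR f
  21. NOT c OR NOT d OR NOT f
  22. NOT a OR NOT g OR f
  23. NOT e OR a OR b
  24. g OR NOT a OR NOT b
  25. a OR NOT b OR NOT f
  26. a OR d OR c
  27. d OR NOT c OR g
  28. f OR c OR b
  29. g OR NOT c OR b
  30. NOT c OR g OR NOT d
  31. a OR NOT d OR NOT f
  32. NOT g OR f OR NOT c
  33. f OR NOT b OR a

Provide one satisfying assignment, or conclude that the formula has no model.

Branch on f: set f = true.
Branch on a: set a = false.
The clause (c) is unit, so c = true.
The clause (NOT d) is unit, so d = false.
The clause (NOT g) is unit, so g = false.
That conflicts with the unit clause (g).
So a must be the other value — set a = true.
The clause (g) is unit, so g = true.
The clause (b) is unit, so b = true.
That conflicts with the unit clause (NOT b).
Either choice for a ends in contradiction.
So f must be the other value — set f = false.
Branch on c: set c = false.
The clause (b) is unit, so b = true.
The clause (g) is unit, so g = true.
The clause (d) is unit, so d = true.
That conflicts with the unit clause (NOT d).
So c must be the other value — set c = true.
The clause (d) is unit, so d = true.
The clause (NOT b) is unit, so b = false.
The clause (NOT a) is unit, so a = false.
The clause (NOT e) is unit, so e = false.
The clause (g) is unit, so g = true.
That conflicts with the unit clause (NOT g).
Either choice for c ends in contradiction.
Either choice for f ends in contradiction.

UNSATISFIABLE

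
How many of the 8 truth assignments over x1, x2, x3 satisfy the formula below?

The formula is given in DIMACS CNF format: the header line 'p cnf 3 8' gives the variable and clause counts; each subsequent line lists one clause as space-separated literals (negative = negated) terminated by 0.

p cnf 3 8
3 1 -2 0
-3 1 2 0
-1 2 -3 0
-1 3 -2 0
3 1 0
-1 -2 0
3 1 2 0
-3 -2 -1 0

2

There are 2^3 = 8 truth assignments over (x1, x2, x3).
Split on x2. With x2 = True, the clauses containing x2 are satisfied and ¬x2 drops from the rest; 1 of the 2^2 = 4 assignments to the other variables satisfy what remains.
With x2 = False, by the same count on the reduced clause set, 1 assignment works.
(One model: x1=F, x2=T, x3=T.)
Total: 1 + 1 = 2.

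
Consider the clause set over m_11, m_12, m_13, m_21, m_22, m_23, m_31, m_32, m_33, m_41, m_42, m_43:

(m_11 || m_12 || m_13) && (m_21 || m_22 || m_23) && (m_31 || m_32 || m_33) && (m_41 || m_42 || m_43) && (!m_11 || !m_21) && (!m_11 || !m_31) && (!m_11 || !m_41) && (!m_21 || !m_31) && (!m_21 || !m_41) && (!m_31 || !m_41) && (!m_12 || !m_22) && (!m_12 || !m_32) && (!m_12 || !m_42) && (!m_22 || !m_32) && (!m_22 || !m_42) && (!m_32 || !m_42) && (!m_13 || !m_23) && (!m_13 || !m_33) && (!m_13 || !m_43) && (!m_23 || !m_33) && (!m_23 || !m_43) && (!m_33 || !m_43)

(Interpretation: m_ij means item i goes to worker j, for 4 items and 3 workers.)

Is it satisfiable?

Suppose m_11 = false.
Suppose m_12 = true.
Unit clause (!m_22) forces m_22 = false.
Unit clause (!m_32) forces m_32 = false.
Unit clause (!m_42) forces m_42 = false.
Suppose m_21 = true.
Unit clause (!m_31) forces m_31 = false.
Unit clause (m_33) forces m_33 = true.
Unit clause (!m_41) forces m_41 = false.
Unit clause (m_43) forces m_43 = true.
That conflicts with the unit clause (!m_43).
Backtrack on m_21: now try m_21 = false.
Unit clause (m_23) forces m_23 = true.
Unit clause (!m_13) forces m_13 = false.
Unit clause (!m_33) forces m_33 = false.
Unit clause (m_31) forces m_31 = true.
Unit clause (!m_41) forces m_41 = false.
Unit clause (m_43) forces m_43 = true.
That conflicts with the unit clause (!m_43).
Either choice for m_21 ends in contradiction.
Backtrack on m_12: now try m_12 = false.
Unit clause (m_13) forces m_13 = true.
Unit clause (!m_23) forces m_23 = false.
Unit clause (!m_33) forces m_33 = false.
Unit clause (!m_43) forces m_43 = false.
Suppose m_21 = true.
Unit clause (!m_31) forces m_31 = false.
Unit clause (m_32) forces m_32 = true.
Unit clause (!m_41) forces m_41 = false.
Unit clause (m_42) forces m_42 = true.
That conflicts with the unit clause (!m_42).
Backtrack on m_21: now try m_21 = false.
Unit clause (m_22) forces m_22 = true.
Unit clause (!m_32) forces m_32 = false.
Unit clause (m_31) forces m_31 = true.
Unit clause (!m_41) forces m_41 = false.
Unit clause (m_42) forces m_42 = true.
That conflicts with the unit clause (!m_42).
Either choice for m_21 ends in contradiction.
Either choice for m_12 ends in contradiction.
Backtrack on m_11: now try m_11 = true.
Unit clause (!m_21) forces m_21 = false.
Unit clause (!m_31) forces m_31 = false.
Unit clause (!m_41) forces m_41 = false.
Suppose m_22 = true.
Unit clause (!m_12) forces m_12 = false.
Unit clause (!m_32) forces m_32 = false.
Unit clause (m_33) forces m_33 = true.
Unit clause (!m_42) forces m_42 = false.
Unit clause (m_43) forces m_43 = true.
That conflicts with the unit clause (!m_43).
Backtrack on m_22: now try m_22 = false.
Unit clause (m_23) forces m_23 = true.
Unit clause (!m_13) forces m_13 = false.
Unit clause (!m_33) forces m_33 = false.
Unit clause (m_32) forces m_32 = true.
Unit clause (!m_12) forces m_12 = false.
Unit clause (!m_42) forces m_42 = false.
Unit clause (m_43) forces m_43 = true.
That conflicts with the unit clause (!m_43).
Either choice for m_22 ends in contradiction.
Either choice for m_11 ends in contradiction.
No assignment satisfies every clause.

Unsatisfiable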